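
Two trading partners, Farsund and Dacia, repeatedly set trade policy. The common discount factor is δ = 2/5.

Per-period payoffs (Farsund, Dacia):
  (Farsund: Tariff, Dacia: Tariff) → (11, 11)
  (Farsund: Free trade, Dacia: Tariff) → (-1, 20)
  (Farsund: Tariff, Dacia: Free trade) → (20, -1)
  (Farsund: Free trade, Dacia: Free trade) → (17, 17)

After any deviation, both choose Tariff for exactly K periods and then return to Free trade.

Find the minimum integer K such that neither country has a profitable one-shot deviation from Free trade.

IC: δ(1−δ^K)/(1−δ) ≥ (20−17)/(17−11) = 1/2.
With δ = 2/5: need 1 − δ^K ≥ 1/2·(1−2/5)/(2/5), i.e. δ^K ≤ 0.2500.
Since (2/5)^1 = 0.4000 and (2/5)^2 = 0.1600, the smallest such K is 2.

2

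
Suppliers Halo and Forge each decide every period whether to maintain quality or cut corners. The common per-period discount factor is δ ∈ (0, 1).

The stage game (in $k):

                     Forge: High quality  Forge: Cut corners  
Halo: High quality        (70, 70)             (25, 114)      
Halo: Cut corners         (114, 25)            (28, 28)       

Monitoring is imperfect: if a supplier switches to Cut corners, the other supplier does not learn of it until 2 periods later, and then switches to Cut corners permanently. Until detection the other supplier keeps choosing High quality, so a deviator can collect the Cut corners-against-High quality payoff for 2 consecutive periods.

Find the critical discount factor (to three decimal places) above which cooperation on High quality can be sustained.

0.715

The best deviation is to choose Cut corners for all 2 undetected periods, earning 114 each, then 28 forever once detected.
Deviation value: 114(1−δ^2)/(1−δ) + 28δ^2/(1−δ); cooperation value: 70/(1−δ).
IC: 70 ≥ 114(1−δ^2) + 28δ^2 = 114 − 86δ^2.
So δ^2 ≥ 44/86 = 22/43, giving δ ≥ (22/43)^(1/2) ≈ 0.715.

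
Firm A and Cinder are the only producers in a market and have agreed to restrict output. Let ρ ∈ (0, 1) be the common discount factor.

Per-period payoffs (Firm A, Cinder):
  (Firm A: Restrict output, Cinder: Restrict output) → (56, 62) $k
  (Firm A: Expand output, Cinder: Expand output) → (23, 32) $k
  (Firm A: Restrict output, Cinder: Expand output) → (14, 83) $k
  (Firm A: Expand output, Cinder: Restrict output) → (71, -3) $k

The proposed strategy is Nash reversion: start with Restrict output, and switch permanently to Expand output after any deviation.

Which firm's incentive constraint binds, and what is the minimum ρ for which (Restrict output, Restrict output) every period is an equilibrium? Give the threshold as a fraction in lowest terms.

Firm A: cooperation gives 56 each period; deviation gives 71 once then 23 forever.
  56/(1−ρ) ≥ 71 + 23ρ/(1−ρ) ⇒ ρ ≥ 15/48 = 5/16.
Cinder: cooperation gives 62 each period; deviation gives 83 once then 32 forever.
  ρ ≥ 21/51 = 7/17.
Both must hold, so the binding constraint is Cinder's: ρ ≥ 7/17.

Cinder; ρ ≥ 7/17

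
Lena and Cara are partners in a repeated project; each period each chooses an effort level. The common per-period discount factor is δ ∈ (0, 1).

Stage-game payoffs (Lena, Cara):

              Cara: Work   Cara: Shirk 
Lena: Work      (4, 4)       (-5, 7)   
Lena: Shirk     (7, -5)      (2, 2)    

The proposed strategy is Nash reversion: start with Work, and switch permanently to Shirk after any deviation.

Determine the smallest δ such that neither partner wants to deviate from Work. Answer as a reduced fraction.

Cooperation forever yields 4 each period: 4/(1−δ).
Deviating yields 7 once, then 2 forever: 7 + 2δ/(1−δ).
No profitable deviation requires 4/(1−δ) ≥ 7 + 2δ/(1−δ).
Multiplying by (1−δ): 4 ≥ 7(1−δ) + 2δ = 7 − 5δ.
So 5δ ≥ 3, i.e. δ ≥ 3/5.

3/5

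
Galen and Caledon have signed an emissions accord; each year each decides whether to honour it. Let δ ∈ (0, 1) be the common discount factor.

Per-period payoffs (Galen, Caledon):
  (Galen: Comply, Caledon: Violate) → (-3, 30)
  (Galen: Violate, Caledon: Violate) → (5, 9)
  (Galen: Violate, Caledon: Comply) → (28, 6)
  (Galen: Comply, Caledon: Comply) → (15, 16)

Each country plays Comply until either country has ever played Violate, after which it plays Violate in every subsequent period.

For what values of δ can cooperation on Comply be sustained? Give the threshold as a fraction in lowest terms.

2/3

Galen: cooperation gives 15 each period; deviation gives 28 once then 5 forever.
  15/(1−δ) ≥ 28 + 5δ/(1−δ) ⇒ δ ≥ 13/23.
Caledon: cooperation gives 16 each period; deviation gives 30 once then 9 forever.
  δ ≥ 14/21 = 2/3.
Both must hold, so the binding constraint is Caledon's: δ ≥ 2/3.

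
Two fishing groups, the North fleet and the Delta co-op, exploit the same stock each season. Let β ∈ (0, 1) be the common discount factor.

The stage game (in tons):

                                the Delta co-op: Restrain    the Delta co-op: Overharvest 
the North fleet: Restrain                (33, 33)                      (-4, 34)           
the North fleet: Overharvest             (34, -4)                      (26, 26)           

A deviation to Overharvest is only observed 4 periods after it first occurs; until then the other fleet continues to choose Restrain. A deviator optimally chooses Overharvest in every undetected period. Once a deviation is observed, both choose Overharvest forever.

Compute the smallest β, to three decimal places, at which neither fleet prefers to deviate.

A deviator earns 34 for 4 periods, then 26 forever; cooperating earns 33 forever. Multiplying the IC by (1−β):
33 ≥ 34(1−β^4) + 26β^4, so 8·β^4 ≥ 1 and β^4 ≥ 1/8.
β ≥ (1/8)^(1/4) ≈ 0.595.

0.595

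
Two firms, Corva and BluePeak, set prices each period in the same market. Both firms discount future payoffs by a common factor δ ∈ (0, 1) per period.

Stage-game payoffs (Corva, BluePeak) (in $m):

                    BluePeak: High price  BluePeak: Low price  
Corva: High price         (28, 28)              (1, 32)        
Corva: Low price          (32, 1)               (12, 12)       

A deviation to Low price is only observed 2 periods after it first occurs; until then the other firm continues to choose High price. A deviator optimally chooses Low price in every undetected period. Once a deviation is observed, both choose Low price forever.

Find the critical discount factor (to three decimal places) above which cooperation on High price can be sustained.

0.447

Deviating for the 2 undetected periods gains 32−28 = 4 per period over cooperation, then loses 28−12 = 16 per period forever once punishment starts.
Gain: 4(1 + δ + … + δ^1); loss: 16·δ^2/(1−δ).
No profitable deviation ⇔ 4(1−δ^2) ≤ 16·δ^2, i.e. δ^2 ≥ 4/(4+16) = 1/5.
Hence δ ≥ (1/5)^(1/2) ≈ 0.447.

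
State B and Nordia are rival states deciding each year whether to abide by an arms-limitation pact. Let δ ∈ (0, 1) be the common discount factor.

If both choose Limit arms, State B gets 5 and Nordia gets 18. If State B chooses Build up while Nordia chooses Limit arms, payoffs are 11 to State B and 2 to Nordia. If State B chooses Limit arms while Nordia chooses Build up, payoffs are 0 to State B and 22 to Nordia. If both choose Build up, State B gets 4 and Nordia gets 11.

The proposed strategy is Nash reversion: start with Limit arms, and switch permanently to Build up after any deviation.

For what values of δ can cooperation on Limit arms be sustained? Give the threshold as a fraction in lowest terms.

State B: cooperation gives 5 each period; deviation gives 11 once then 4 forever.
  5/(1−δ) ≥ 11 + 4δ/(1−δ) ⇒ δ ≥ 6/7.
Nordia: cooperation gives 18 each period; deviation gives 22 once then 11 forever.
  δ ≥ 4/11.
Both must hold, so the binding constraint is State B's: δ ≥ 6/7.

6/7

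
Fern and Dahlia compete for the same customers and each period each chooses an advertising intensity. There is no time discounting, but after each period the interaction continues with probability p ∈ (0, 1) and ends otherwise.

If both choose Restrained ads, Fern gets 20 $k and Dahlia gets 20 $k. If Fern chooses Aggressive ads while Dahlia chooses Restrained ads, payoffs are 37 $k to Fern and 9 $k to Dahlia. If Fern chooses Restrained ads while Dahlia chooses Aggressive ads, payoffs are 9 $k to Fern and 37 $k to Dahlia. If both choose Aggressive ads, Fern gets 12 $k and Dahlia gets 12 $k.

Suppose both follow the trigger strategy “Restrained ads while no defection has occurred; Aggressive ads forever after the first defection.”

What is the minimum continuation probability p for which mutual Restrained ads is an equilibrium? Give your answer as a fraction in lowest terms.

Expected cooperation value is 20 + p·20 + p²·20 + … = 20/(1−p); deviation gives 37 + p·12/(1−p).
20 ≥ 37(1−p) + 12p ⇒ 25p ≥ 17 ⇒ p ≥ 17/25.

17/25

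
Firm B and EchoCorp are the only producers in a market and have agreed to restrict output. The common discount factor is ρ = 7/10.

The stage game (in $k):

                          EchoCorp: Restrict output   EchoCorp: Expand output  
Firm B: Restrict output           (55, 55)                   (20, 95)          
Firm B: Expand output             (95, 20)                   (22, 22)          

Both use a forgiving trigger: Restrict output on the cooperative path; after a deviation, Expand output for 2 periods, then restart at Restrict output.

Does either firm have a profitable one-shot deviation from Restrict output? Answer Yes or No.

IC: ρ+…+ρ^2 ≥ (95−55)/(55−22) = 40/33.
At ρ = 7/10: partial sum = 1.1900 < 1.2121. Cooperation not sustainable.

Yes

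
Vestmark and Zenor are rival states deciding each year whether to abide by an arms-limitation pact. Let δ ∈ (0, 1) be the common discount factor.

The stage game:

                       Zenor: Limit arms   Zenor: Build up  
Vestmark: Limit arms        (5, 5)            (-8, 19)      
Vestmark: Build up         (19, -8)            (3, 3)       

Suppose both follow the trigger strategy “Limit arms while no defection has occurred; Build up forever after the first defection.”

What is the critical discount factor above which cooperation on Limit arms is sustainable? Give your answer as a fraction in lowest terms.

Under grim trigger the critical discount factor is (T−C)/(T−P) with T = 19, C = 5, P = 3.
δ* = (19−5)/(19−3) = 14/16 = 7/8.

7/8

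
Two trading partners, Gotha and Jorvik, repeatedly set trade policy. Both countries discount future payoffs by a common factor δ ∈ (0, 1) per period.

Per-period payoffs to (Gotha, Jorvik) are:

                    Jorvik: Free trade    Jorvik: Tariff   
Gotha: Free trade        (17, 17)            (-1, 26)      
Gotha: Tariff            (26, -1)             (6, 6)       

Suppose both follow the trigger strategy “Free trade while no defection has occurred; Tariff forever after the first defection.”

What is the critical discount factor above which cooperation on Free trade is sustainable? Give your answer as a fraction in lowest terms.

9/20

Cooperation forever yields 17 each period: 17/(1−δ).
Deviating yields 26 once, then 6 forever: 26 + 6δ/(1−δ).
No profitable deviation requires 17/(1−δ) ≥ 26 + 6δ/(1−δ).
Multiplying by (1−δ): 17 ≥ 26(1−δ) + 6δ = 26 − 20δ.
So 20δ ≥ 9, i.e. δ ≥ 9/20.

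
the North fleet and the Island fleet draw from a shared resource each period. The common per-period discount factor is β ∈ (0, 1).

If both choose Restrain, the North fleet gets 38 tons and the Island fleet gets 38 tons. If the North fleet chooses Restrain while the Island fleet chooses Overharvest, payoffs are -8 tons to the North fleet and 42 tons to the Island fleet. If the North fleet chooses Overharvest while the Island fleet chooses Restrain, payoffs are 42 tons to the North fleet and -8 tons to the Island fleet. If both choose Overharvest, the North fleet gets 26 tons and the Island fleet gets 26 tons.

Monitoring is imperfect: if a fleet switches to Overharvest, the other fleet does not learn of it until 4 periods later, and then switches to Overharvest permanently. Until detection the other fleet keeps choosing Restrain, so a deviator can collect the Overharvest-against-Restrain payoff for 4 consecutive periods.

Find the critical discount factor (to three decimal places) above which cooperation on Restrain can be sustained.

0.707

The best deviation is to choose Overharvest for all 4 undetected periods, earning 42 each, then 26 forever once detected.
Deviation value: 42(1−β^4)/(1−β) + 26β^4/(1−β); cooperation value: 38/(1−β).
IC: 38 ≥ 42(1−β^4) + 26β^4 = 42 − 16β^4.
So β^4 ≥ 4/16 = 1/4, giving β ≥ (1/4)^(1/4) ≈ 0.707.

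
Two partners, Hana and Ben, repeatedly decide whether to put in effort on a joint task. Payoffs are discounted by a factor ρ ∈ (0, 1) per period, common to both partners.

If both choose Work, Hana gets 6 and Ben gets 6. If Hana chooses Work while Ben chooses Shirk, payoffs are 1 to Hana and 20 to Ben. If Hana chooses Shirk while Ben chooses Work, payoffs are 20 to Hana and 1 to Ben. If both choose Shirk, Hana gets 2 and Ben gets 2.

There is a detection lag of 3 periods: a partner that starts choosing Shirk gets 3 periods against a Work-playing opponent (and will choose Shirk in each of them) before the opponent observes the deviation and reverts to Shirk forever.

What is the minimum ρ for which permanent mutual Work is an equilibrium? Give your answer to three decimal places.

Deviating for the 3 undetected periods gains 20−6 = 14 per period over cooperation, then loses 6−2 = 4 per period forever once punishment starts.
Gain: 14(1 + ρ + … + ρ^2); loss: 4·ρ^3/(1−ρ).
No profitable deviation ⇔ 14(1−ρ^3) ≤ 4·ρ^3, i.e. ρ^3 ≥ 14/(14+4) = 7/9.
Hence ρ ≥ (7/9)^(1/3) ≈ 0.920.

0.920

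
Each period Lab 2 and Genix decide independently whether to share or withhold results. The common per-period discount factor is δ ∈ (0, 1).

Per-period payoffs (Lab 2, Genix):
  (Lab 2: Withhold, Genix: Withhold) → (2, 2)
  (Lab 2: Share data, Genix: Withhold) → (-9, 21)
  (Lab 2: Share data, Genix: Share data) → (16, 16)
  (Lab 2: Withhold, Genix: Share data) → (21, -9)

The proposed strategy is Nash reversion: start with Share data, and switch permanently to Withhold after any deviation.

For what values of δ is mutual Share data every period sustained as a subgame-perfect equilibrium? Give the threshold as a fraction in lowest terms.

Under grim trigger the critical discount factor is (T−C)/(T−P) with T = 21, C = 16, P = 2.
δ* = (21−16)/(21−2) = 5/19.

5/19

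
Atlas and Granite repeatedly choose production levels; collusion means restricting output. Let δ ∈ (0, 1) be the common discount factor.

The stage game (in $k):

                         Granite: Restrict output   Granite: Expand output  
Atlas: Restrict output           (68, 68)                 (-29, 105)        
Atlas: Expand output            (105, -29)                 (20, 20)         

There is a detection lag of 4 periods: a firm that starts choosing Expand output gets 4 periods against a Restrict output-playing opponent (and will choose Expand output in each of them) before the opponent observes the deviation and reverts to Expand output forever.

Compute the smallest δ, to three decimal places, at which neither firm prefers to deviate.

0.812

Deviating for the 4 undetected periods gains 105−68 = 37 per period over cooperation, then loses 68−20 = 48 per period forever once punishment starts.
Gain: 37(1 + δ + … + δ^3); loss: 48·δ^4/(1−δ).
No profitable deviation ⇔ 37(1−δ^4) ≤ 48·δ^4, i.e. δ^4 ≥ 37/(37+48) = 37/85.
Hence δ ≥ (37/85)^(1/4) ≈ 0.812.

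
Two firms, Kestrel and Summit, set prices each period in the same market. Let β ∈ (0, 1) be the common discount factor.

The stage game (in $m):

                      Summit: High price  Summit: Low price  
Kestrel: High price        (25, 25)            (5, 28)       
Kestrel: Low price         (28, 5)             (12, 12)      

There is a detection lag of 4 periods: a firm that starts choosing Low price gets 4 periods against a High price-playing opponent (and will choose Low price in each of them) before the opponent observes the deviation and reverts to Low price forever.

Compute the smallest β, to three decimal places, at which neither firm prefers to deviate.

0.658

Deviating for the 4 undetected periods gains 28−25 = 3 per period over cooperation, then loses 25−12 = 13 per period forever once punishment starts.
Gain: 3(1 + β + … + β^3); loss: 13·β^4/(1−β).
No profitable deviation ⇔ 3(1−β^4) ≤ 13·β^4, i.e. β^4 ≥ 3/(3+13) = 3/16.
Hence β ≥ (3/16)^(1/4) ≈ 0.658.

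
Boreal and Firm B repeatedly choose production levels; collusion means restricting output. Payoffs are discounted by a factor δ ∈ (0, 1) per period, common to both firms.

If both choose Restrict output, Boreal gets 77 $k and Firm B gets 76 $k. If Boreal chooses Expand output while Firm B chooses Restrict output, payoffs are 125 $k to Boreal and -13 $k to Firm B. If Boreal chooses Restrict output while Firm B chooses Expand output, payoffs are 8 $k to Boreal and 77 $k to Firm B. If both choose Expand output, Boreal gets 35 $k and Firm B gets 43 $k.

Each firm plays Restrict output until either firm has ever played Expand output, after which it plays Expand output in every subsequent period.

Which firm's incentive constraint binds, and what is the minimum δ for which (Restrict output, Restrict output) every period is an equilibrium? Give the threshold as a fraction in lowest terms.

Boreal; δ ≥ 8/15

Boreal's threshold: (125−77)/(125−35) = 8/15.
Firm B's threshold: (77−76)/(77−43) = 1/34.
8/15 > 1/34, so Boreal binds and δ* = 8/15.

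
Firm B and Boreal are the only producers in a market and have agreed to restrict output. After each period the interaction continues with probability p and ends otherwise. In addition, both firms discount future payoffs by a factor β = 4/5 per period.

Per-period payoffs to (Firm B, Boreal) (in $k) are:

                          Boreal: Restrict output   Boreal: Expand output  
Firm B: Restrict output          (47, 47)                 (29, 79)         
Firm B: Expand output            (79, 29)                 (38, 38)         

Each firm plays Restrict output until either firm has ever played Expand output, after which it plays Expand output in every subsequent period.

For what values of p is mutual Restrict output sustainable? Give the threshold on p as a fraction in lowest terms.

40/41

With continuation probability p and discount β, the effective per-period discount factor is βp.
Grim-trigger IC: βp ≥ (79−47)/(79−38) = 32/41.
So p ≥ (32/41)/(4/5) = 40/41.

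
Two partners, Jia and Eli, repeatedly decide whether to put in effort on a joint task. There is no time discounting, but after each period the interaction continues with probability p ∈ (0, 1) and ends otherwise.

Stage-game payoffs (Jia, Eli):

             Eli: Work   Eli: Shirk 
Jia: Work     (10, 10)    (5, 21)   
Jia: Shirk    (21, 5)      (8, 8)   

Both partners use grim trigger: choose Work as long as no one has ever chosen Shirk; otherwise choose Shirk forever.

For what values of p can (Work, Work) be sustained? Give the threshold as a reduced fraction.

Expected cooperation value is 10 + p·10 + p²·10 + … = 10/(1−p); deviation gives 21 + p·8/(1−p).
10 ≥ 21(1−p) + 8p ⇒ 13p ≥ 11 ⇒ p ≥ 11/13.

11/13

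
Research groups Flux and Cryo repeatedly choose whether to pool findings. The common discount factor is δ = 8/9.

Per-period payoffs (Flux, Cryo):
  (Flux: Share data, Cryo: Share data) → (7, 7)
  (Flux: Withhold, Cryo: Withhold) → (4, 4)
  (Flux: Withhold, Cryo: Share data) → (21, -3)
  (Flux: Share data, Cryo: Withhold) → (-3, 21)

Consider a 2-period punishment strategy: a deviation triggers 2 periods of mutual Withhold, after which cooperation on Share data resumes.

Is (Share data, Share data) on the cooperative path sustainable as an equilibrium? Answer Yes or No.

No

A one-shot deviation gives 21 now, then 4 for 2 periods, then back to 7.
Gain from deviating: (21−7) today; loss: (7−4) in each of the next 2 periods.
No-deviation condition: (7−4)(δ+…+δ^2) ≥ 21−7, i.e. δ+…+δ^2 ≥ 14/3.
At δ = 8/9: δ+…+δ^2 = 1.6790 < 4.6667.
So cooperation is not sustainable.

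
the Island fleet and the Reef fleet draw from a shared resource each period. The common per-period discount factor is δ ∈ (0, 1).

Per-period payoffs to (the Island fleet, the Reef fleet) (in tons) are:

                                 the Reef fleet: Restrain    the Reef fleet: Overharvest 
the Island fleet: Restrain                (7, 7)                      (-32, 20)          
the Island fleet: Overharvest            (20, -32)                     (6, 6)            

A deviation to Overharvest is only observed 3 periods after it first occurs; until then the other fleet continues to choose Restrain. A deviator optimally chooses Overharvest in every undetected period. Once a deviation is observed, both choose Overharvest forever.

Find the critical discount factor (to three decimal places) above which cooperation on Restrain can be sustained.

Deviating for the 3 undetected periods gains 20−7 = 13 per period over cooperation, then loses 7−6 = 1 per period forever once punishment starts.
Gain: 13(1 + δ + … + δ^2); loss: 1·δ^3/(1−δ).
No profitable deviation ⇔ 13(1−δ^3) ≤ 1·δ^3, i.e. δ^3 ≥ 13/(13+1) = 13/14.
Hence δ ≥ (13/14)^(1/3) ≈ 0.976.

0.976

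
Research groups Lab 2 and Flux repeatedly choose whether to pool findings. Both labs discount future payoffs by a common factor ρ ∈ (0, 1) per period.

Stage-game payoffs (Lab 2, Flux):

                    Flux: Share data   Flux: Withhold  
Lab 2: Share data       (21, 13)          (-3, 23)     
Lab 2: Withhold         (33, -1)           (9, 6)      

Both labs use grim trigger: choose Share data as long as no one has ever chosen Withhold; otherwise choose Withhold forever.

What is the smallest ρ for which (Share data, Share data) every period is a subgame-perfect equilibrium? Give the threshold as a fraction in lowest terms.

Lab 2: cooperation gives 21 each period; deviation gives 33 once then 9 forever.
  21/(1−ρ) ≥ 33 + 9ρ/(1−ρ) ⇒ ρ ≥ 12/24 = 1/2.
Flux: cooperation gives 13 each period; deviation gives 23 once then 6 forever.
  ρ ≥ 10/17.
Both must hold, so the binding constraint is Flux's: ρ ≥ 10/17.

10/17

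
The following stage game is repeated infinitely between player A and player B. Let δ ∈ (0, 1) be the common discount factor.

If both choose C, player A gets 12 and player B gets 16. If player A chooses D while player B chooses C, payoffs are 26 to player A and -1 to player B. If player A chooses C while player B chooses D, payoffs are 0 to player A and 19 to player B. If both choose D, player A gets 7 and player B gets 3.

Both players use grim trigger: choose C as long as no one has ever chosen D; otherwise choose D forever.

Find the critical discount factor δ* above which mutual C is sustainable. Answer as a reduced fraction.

player A's threshold: (26−12)/(26−7) = 14/19.
player B's threshold: (19−16)/(19−3) = 3/16.
14/19 > 3/16, so player A binds and δ* = 14/19.

14/19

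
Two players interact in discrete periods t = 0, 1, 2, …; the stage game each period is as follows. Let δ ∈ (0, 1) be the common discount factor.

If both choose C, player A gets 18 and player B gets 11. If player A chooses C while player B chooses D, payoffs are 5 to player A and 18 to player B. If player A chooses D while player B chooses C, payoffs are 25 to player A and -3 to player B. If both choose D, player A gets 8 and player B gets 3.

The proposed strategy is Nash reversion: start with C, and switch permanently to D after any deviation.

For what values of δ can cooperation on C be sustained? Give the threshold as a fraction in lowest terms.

7/15

For player A: deviation gain 25−18 = 7, per-period punishment loss 18−8 = 10. IC gives δ ≥ 7/17.
For player B: gain 7, loss 8 per period, so δ ≥ 7/15.
The tighter constraint is player B's, so cooperation needs δ ≥ 7/15.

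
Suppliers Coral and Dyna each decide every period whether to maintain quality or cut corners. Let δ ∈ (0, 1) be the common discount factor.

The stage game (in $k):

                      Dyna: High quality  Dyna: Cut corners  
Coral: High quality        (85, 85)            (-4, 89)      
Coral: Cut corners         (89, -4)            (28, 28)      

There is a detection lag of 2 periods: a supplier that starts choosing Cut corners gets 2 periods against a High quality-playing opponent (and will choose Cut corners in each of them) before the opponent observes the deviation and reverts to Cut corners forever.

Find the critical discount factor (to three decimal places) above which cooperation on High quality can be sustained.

The best deviation is to choose Cut corners for all 2 undetected periods, earning 89 each, then 28 forever once detected.
Deviation value: 89(1−δ^2)/(1−δ) + 28δ^2/(1−δ); cooperation value: 85/(1−δ).
IC: 85 ≥ 89(1−δ^2) + 28δ^2 = 89 − 61δ^2.
So δ^2 ≥ 4/61, giving δ ≥ (4/61)^(1/2) ≈ 0.256.

0.256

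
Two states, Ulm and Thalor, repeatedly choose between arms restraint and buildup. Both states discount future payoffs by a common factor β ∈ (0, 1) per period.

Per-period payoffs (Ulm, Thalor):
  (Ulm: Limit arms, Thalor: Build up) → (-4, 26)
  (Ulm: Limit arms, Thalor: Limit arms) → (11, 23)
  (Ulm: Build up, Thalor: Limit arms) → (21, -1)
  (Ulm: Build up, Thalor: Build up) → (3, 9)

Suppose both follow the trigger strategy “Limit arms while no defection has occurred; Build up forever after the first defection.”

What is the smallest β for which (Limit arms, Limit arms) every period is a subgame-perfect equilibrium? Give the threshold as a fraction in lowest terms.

Ulm: cooperation gives 11 each period; deviation gives 21 once then 3 forever.
  11/(1−β) ≥ 21 + 3β/(1−β) ⇒ β ≥ 10/18 = 5/9.
Thalor: cooperation gives 23 each period; deviation gives 26 once then 9 forever.
  β ≥ 3/17.
Both must hold, so the binding constraint is Ulm's: β ≥ 5/9.

5/9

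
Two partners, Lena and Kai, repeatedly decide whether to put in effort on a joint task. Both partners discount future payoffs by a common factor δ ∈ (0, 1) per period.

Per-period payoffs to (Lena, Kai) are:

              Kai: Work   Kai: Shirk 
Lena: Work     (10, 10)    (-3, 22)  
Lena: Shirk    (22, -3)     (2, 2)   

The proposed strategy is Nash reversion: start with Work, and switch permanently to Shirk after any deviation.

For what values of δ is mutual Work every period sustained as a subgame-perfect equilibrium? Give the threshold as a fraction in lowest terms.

Under grim trigger the critical discount factor is (T−C)/(T−P) with T = 22, C = 10, P = 2.
δ* = (22−10)/(22−2) = 12/20 = 3/5.

3/5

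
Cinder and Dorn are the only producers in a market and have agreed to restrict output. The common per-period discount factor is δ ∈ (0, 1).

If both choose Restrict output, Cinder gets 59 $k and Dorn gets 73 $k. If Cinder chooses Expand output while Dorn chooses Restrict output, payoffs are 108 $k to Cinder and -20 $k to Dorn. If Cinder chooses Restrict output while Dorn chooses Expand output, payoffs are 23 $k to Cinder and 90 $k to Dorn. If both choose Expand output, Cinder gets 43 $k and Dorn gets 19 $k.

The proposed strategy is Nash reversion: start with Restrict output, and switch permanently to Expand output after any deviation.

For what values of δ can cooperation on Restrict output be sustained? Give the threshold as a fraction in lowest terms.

Cinder: cooperation gives 59 each period; deviation gives 108 once then 43 forever.
  59/(1−δ) ≥ 108 + 43δ/(1−δ) ⇒ δ ≥ 49/65.
Dorn: cooperation gives 73 each period; deviation gives 90 once then 19 forever.
  δ ≥ 17/71.
Both must hold, so the binding constraint is Cinder's: δ ≥ 49/65.

49/65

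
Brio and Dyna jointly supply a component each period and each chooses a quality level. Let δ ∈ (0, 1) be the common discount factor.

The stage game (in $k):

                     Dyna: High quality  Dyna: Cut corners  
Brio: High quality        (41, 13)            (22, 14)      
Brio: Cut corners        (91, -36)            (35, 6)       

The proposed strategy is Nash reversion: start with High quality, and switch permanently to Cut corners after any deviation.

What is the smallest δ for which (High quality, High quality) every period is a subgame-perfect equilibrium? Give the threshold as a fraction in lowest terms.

For Brio: deviation gain 91−41 = 50, per-period punishment loss 41−35 = 6. IC gives δ ≥ 50/56 = 25/28.
For Dyna: gain 1, loss 7 per period, so δ ≥ 1/8.
The tighter constraint is Brio's, so cooperation needs δ ≥ 25/28.

25/28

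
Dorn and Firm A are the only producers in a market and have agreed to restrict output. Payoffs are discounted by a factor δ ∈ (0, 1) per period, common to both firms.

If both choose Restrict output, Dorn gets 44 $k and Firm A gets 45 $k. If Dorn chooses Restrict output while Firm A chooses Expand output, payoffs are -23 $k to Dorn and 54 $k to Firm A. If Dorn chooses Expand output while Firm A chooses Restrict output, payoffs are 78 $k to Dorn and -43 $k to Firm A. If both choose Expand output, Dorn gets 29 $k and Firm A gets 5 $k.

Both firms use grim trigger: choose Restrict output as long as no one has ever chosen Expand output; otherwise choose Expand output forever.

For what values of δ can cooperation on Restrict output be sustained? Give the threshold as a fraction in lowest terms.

For Dorn: deviation gain 78−44 = 34, per-period punishment loss 44−29 = 15. IC gives δ ≥ 34/49.
For Firm A: gain 9, loss 40 per period, so δ ≥ 9/49.
The tighter constraint is Dorn's, so cooperation needs δ ≥ 34/49.

34/49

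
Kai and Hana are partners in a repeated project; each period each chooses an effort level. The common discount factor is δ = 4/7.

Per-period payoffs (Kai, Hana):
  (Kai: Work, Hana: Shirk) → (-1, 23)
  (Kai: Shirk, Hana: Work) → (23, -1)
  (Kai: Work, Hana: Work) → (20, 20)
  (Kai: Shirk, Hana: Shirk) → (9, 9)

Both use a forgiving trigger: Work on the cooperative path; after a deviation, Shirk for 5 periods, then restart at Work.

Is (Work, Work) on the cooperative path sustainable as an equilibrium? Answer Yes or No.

Yes

A one-shot deviation gives 23 now, then 9 for 5 periods, then back to 20.
Gain from deviating: (23−20) today; loss: (20−9) in each of the next 5 periods.
No-deviation condition: (20−9)(δ+…+δ^5) ≥ 23−20, i.e. δ+…+δ^5 ≥ 3/11.
At δ = 4/7: δ+…+δ^5 = 1.2521 ≥ 0.2727.
So cooperation is sustainable.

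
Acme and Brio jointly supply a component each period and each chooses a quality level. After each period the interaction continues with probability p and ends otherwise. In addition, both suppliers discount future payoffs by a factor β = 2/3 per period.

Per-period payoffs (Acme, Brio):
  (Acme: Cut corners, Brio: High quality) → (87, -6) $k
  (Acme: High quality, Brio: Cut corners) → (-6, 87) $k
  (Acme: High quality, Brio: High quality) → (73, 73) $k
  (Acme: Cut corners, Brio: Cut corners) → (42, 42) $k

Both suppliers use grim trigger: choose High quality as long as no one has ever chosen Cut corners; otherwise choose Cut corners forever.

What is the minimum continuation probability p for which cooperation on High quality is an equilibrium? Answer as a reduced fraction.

7/15

With continuation probability p and discount β, the effective per-period discount factor is βp.
Grim-trigger IC: βp ≥ (87−73)/(87−42) = 14/45.
So p ≥ (14/45)/(2/3) = 7/15.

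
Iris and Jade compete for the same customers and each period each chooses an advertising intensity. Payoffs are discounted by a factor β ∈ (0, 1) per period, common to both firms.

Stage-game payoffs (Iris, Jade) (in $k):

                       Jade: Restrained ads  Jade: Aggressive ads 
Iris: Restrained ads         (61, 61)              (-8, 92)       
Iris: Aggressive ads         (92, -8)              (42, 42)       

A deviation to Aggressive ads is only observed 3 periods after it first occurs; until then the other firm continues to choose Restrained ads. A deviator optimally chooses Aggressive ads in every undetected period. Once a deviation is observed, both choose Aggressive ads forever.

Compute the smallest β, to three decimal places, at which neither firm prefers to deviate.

0.853

The best deviation is to choose Aggressive ads for all 3 undetected periods, earning 92 each, then 42 forever once detected.
Deviation value: 92(1−β^3)/(1−β) + 42β^3/(1−β); cooperation value: 61/(1−β).
IC: 61 ≥ 92(1−β^3) + 42β^3 = 92 − 50β^3.
So β^3 ≥ 31/50, giving β ≥ (31/50)^(1/3) ≈ 0.853.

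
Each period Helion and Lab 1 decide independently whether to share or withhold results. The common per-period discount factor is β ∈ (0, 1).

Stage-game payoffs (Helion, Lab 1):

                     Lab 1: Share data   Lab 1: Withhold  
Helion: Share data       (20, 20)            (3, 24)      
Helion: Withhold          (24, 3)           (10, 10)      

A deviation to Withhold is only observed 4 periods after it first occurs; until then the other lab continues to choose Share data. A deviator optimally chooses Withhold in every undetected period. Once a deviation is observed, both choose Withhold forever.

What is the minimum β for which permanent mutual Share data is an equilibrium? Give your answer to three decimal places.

Deviating for the 4 undetected periods gains 24−20 = 4 per period over cooperation, then loses 20−10 = 10 per period forever once punishment starts.
Gain: 4(1 + β + … + β^3); loss: 10·β^4/(1−β).
No profitable deviation ⇔ 4(1−β^4) ≤ 10·β^4, i.e. β^4 ≥ 4/(4+10) = 2/7.
Hence β ≥ (2/7)^(1/4) ≈ 0.731.

0.731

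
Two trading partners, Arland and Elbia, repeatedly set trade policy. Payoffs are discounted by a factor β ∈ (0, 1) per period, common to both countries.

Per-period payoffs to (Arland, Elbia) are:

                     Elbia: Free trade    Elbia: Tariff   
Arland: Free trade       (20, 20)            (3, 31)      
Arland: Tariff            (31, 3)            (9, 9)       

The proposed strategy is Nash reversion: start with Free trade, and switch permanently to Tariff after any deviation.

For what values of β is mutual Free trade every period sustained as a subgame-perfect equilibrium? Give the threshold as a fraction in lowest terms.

1/2

Cooperation forever yields 20 each period: 20/(1−β).
Deviating yields 31 once, then 9 forever: 31 + 9β/(1−β).
No profitable deviation requires 20/(1−β) ≥ 31 + 9β/(1−β).
Multiplying by (1−β): 20 ≥ 31(1−β) + 9β = 31 − 22β.
So 22β ≥ 11, i.e. β ≥ 11/22 = 1/2.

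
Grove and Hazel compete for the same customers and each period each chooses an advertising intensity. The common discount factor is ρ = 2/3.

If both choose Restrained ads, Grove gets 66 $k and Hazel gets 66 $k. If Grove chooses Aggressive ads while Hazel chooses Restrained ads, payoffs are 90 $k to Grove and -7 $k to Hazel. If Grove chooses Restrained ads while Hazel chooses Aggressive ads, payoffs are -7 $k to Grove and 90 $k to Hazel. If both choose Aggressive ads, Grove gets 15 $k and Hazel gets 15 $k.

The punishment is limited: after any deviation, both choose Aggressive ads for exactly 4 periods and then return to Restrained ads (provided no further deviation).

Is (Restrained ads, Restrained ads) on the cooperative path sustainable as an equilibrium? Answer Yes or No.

Yes

Comparing payoff streams over the 5 periods until play realigns: cooperate → 66(1+ρ+…+ρ^4); deviate → 90 + 15(ρ+…+ρ^4).
Cooperation is sustained iff (66−15)(ρ+…+ρ^4) ≥ 90−66.
ρ+…+ρ^4 = 2/3·(1−(2/3)^4)/(1−2/3) = 1.6049, and (90−66)/(66−15) = 0.4706.
1.6049 ≥ 0.4706, so cooperation is sustainable.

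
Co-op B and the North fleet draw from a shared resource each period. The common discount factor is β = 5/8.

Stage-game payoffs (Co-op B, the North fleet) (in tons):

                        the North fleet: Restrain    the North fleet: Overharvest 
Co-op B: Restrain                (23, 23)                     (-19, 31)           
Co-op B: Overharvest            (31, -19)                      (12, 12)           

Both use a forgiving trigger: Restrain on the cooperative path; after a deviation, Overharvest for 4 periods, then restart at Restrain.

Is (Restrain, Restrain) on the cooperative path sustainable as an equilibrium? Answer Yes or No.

Yes

A one-shot deviation gives 31 now, then 12 for 4 periods, then back to 23.
Gain from deviating: (31−23) today; loss: (23−12) in each of the next 4 periods.
No-deviation condition: (23−12)(β+…+β^4) ≥ 31−23, i.e. β+…+β^4 ≥ 8/11.
At β = 5/8: β+…+β^4 = 1.4124 ≥ 0.7273.
So cooperation is sustainable.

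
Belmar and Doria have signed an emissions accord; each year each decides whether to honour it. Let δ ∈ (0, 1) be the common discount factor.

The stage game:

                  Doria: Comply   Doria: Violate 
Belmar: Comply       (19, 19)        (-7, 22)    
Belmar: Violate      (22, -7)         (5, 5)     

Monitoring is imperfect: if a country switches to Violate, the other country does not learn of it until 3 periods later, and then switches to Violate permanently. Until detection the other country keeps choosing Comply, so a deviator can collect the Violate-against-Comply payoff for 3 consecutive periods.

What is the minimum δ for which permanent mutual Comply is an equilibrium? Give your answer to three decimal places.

0.561

A deviator earns 22 for 3 periods, then 5 forever; cooperating earns 19 forever. Multiplying the IC by (1−δ):
19 ≥ 22(1−δ^3) + 5δ^3, so 17·δ^3 ≥ 3 and δ^3 ≥ 3/17.
δ ≥ (3/17)^(1/3) ≈ 0.561.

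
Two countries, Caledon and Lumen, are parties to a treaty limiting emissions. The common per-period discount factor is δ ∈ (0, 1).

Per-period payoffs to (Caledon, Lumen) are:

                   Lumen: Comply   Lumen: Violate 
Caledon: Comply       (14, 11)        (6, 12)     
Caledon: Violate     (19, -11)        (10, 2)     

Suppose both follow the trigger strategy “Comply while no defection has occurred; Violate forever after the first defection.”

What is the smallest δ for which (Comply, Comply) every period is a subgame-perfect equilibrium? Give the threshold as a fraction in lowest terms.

5/9

For Caledon: deviation gain 19−14 = 5, per-period punishment loss 14−10 = 4. IC gives δ ≥ 5/9.
For Lumen: gain 1, loss 9 per period, so δ ≥ 1/10.
The tighter constraint is Caledon's, so cooperation needs δ ≥ 5/9.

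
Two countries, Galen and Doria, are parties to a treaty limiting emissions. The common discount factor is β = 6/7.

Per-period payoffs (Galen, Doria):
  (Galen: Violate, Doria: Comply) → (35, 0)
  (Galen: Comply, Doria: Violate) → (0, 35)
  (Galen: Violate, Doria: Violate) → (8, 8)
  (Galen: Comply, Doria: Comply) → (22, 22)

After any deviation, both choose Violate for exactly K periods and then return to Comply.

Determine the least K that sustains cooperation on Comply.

2

No profitable deviation requires (22−8)(β+…+β^K) ≥ 35−22, i.e. β+…+β^K ≥ 13/14 ≈ 0.9286.
With β = 6/7, the partial sums are K=1: 0.8571, K=2: 1.5918.
K = 2 is the first length at which the sum reaches 0.9286.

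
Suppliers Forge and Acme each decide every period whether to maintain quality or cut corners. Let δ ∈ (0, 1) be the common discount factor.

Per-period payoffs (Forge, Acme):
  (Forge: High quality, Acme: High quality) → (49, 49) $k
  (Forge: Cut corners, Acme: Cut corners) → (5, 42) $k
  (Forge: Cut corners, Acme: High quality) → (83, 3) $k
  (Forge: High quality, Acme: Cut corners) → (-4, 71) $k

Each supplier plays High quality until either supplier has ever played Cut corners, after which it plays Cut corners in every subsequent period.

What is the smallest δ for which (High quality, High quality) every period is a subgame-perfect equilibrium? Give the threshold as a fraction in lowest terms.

Forge's threshold: (83−49)/(83−5) = 17/39.
Acme's threshold: (71−49)/(71−42) = 22/29.
17/39 < 22/29, so Acme binds and δ* = 22/29.

22/29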